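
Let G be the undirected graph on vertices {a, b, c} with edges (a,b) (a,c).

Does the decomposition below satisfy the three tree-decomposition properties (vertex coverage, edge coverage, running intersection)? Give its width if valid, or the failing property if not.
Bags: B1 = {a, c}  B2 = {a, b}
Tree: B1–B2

Yes; width 1.

Checking the three conditions: (i) the bags cover all of {a, b, c}; (ii) for each edge, some bag contains both endpoints; (iii) the bags containing any fixed vertex form a subtree. All hold, so the decomposition is valid with width 2 − 1 = 1.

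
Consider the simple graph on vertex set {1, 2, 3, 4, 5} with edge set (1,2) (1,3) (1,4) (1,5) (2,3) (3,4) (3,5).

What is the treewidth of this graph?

A width-2 tree decomposition is:
Bags: B1 = {1, 3, 4}  B2 = {1, 2, 3}  B3 = {1, 3, 5}
Tree: B1–B2, B1–B3
The largest bag has 3 vertices, giving width 2; this decomposition certifies tw(G) ≤ 2. For the lower bound, the 3 vertices {1, 2, 3} are pairwise adjacent, and any tree decomposition puts a clique entirely inside one bag — forcing width ≥ 2. Therefore the treewidth is 2.

2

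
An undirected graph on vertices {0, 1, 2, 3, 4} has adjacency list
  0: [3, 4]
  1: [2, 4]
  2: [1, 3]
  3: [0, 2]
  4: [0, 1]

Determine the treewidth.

2

A width-2 tree decomposition is:
Bags: B1 = {1, 2, 4}  B2 = {2, 3, 4}  B3 = {0, 3, 4}
Tree: B1–B2, B2–B3
Every bag has size at most 3, so the width is 3 − 1 = 2 and tw(G) ≤ 2. For the lower bound, G contains the cycle 4–1–2–3–0–4, so G is not a forest; only forests have treewidth ≤ 1, hence tw(G) ≥ 2. The upper and lower bounds meet at 2, so that is the treewidth.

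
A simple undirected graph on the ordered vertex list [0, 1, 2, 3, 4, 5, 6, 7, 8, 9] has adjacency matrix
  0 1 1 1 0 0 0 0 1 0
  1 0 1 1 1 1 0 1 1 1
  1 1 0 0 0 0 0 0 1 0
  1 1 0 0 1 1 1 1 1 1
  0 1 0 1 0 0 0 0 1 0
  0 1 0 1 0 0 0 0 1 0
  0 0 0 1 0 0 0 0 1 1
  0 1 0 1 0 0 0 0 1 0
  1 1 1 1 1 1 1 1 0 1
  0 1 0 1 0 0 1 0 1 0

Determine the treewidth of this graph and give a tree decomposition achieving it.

Each bag holds 4 vertices, so the decomposition has width 3, which upper-bounds the treewidth. On the other hand G contains the 4-clique {0, 1, 2, 8}. A clique must lie in a single bag of any decomposition, so no decomposition can have width below 3. Hence tw(G) = 3 exactly.

Treewidth 3.
One optimal decomposition is:
Bags: B1 = {1, 3, 5, 8}  B2 = {1, 3, 8, 9}  B3 = {1, 3, 4, 8}  B4 = {0, 1, 3, 8}  B5 = {0, 1, 2, 8}  B6 = {3, 6, 8, 9}  B7 = {1, 3, 7, 8}
Tree: B1–B2, B2–B3, B2–B4, B4–B5, B2–B6, B1–B7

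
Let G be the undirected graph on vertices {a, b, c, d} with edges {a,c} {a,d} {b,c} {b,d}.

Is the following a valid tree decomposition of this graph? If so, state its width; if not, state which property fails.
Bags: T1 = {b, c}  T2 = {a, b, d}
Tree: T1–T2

No — edge (a,c) lies in no bag.

A tree decomposition must satisfy three properties: every vertex lies in some bag; for every edge, both endpoints lie together in some bag; and for every vertex, the bags containing it form a connected subtree. Here edge (a,c) lies in no bag, so the decomposition is invalid.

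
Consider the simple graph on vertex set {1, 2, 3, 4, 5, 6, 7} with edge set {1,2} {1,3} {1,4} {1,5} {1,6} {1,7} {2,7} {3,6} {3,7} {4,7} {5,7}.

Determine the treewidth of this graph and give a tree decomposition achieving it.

Treewidth 2.
One such decomposition:
Bags: B1 = {1, 3, 6}  B2 = {1, 3, 7}  B3 = {1, 2, 7}  B4 = {1, 4, 7}  B5 = {1, 5, 7}
Tree: B1–B2, B2–B3, B2–B4, B3–B5

The largest bag has 3 vertices, giving width 2; this decomposition certifies tw(G) ≤ 2. On the other hand G contains the 3-clique {1, 3, 6}. A clique must lie in a single bag of any decomposition, so no decomposition can have width below 2. Therefore the treewidth is 2.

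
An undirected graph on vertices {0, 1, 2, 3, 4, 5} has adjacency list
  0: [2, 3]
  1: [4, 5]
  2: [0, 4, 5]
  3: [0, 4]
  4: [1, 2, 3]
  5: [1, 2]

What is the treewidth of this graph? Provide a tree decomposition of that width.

Treewidth 2.
One such decomposition:
Bags: B1 = {1, 2, 5}  B2 = {1, 2, 4}  B3 = {0, 2, 4}  B4 = {0, 3, 4}
Tree: B1–B2, B2–B3, B3–B4

Every bag has size at most 3, so the width is 3 − 1 = 2 and tw(G) ≤ 2. For the lower bound, G contains the cycle 5–1–4–2–5, so G is not a forest; only forests have treewidth ≤ 1, hence tw(G) ≥ 2. Therefore the treewidth is 2.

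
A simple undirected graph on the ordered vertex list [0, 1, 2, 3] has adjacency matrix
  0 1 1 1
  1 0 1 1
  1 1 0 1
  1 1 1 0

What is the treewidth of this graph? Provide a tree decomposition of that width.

With just one bag of size 4, the width is 4 − 1 = 3, so tw(G) ≤ 3. On the other hand G contains the 4-clique {0, 1, 2, 3}. A clique must lie in a single bag of any decomposition, so no decomposition can have width below 3. Hence tw(G) = 3 exactly.

Treewidth 3.
One optimal decomposition is:
Bags: B1 = {0, 1, 2, 3}
Tree: (single bag)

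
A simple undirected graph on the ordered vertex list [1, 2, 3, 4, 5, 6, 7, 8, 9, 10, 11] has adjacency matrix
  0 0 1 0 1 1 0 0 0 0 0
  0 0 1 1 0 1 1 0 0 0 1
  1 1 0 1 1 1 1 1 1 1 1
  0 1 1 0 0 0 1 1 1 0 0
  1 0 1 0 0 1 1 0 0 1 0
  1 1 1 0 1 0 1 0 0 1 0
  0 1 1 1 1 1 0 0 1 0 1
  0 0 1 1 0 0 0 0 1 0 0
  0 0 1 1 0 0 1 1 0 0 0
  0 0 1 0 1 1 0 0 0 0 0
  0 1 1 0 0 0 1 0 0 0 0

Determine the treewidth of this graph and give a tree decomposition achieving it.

Treewidth 3.
Bags: B1 = {2, 3, 4, 7}  B2 = {2, 3, 6, 7}  B3 = {3, 5, 6, 7}  B4 = {3, 4, 7, 9}  B5 = {1, 3, 5, 6}  B6 = {2, 3, 7, 11}  B7 = {3, 4, 8, 9}  B8 = {3, 5, 6, 10}
Tree: B1–B2, B2–B3, B1–B4, B3–B5, B1–B6, B4–B7, B3–B8

Each bag holds 4 vertices, so the decomposition has width 3, which upper-bounds the treewidth. For the lower bound, the 4 vertices {3, 4, 8, 9} are pairwise adjacent, and any tree decomposition puts a clique entirely inside one bag — forcing width ≥ 3. Combining the bounds, tw(G) = 3.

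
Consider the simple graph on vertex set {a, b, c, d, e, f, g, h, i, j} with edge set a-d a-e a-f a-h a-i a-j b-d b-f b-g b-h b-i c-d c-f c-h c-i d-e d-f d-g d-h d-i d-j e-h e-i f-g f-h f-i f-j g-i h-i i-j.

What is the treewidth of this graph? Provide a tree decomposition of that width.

Every bag has size at most 5, so the width is 5 − 1 = 4 and tw(G) ≤ 4. For the lower bound, the 5 vertices {a, d, e, h, i} are pairwise adjacent, and any tree decomposition puts a clique entirely inside one bag — forcing width ≥ 4. Hence tw(G) = 4 exactly.

Treewidth 4.
Bags: B1 = {c, d, f, h, i}  B2 = {a, d, f, h, i}  B3 = {a, d, f, i, j}  B4 = {a, d, e, h, i}  B5 = {b, d, f, h, i}  B6 = {b, d, f, g, i}
Tree: B1–B2, B2–B3, B2–B4, B1–B5, B5–B6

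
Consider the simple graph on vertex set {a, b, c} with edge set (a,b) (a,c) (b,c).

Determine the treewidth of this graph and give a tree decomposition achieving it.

Treewidth 2.
One optimal decomposition is:
Bags: B1 = {a, b, c}
Tree: (single bag)

With just one bag of size 3, the width is 3 − 1 = 2, so tw(G) ≤ 2. For the lower bound, the 3 vertices {a, b, c} are pairwise adjacent, and any tree decomposition puts a clique entirely inside one bag — forcing width ≥ 2. The upper and lower bounds meet at 2, so that is the treewidth.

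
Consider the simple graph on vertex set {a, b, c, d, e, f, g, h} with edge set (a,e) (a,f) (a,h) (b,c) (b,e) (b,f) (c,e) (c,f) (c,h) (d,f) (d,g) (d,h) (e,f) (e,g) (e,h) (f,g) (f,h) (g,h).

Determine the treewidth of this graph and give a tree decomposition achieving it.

Every bag has size at most 4, so the width is 4 − 1 = 3 and tw(G) ≤ 3. On the other hand G contains the 4-clique {d, f, g, h}. A clique must lie in a single bag of any decomposition, so no decomposition can have width below 3. Therefore the treewidth is 3.

Treewidth 3.
Bags: B1 = {e, f, g, h}  B2 = {d, f, g, h}  B3 = {c, e, f, h}  B4 = {a, e, f, h}  B5 = {b, c, e, f}
Tree: B1–B2, B1–B3, B1–B4, B3–B5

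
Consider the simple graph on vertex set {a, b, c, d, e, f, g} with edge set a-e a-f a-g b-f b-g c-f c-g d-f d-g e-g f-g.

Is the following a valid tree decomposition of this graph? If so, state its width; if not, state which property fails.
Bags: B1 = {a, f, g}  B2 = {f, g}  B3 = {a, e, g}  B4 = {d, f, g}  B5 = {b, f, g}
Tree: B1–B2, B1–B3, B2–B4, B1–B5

No — vertex c appears in no bag.

A tree decomposition must satisfy three properties: every vertex lies in some bag; for every edge, both endpoints lie together in some bag; and for every vertex, the bags containing it form a connected subtree. Here vertex c appears in no bag, so the decomposition is invalid.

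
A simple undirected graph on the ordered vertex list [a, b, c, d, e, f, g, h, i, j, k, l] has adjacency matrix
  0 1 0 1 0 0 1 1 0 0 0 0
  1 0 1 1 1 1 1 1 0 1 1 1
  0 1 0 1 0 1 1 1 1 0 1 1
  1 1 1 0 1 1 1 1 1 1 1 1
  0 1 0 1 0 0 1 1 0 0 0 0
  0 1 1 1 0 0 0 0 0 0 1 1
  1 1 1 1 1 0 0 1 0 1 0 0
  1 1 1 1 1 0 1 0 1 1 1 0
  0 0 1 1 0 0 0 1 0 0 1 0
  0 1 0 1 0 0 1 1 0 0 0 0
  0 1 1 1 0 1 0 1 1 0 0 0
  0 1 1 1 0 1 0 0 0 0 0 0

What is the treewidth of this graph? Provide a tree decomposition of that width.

Treewidth 4.
One optimal decomposition is:
Bags: B1 = {b, d, e, g, h}  B2 = {a, b, d, g, h}  B3 = {b, c, d, g, h}  B4 = {b, d, g, h, j}  B5 = {b, c, d, h, k}  B6 = {c, d, h, i, k}  B7 = {b, c, d, f, k}  B8 = {b, c, d, f, l}
Tree: B1–B2, B1–B3, B3–B4, B3–B5, B5–B6, B5–B7, B7–B8

The largest bag has 5 vertices, giving width 4; this decomposition certifies tw(G) ≤ 4. On the other hand G contains the 5-clique {b, d, g, h, j}. A clique must lie in a single bag of any decomposition, so no decomposition can have width below 4. Combining the bounds, tw(G) = 4.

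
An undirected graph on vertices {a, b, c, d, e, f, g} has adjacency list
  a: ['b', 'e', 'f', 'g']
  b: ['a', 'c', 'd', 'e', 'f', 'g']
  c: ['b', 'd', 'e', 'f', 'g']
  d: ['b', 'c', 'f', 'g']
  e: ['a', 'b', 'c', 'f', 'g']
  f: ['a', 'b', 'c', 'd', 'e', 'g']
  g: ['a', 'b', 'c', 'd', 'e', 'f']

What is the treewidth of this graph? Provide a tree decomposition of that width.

The largest bag has 5 vertices, giving width 4; this decomposition certifies tw(G) ≤ 4. For the lower bound, the 5 vertices {b, c, d, f, g} are pairwise adjacent, and any tree decomposition puts a clique entirely inside one bag — forcing width ≥ 4. Combining the bounds, tw(G) = 4.

Treewidth 4.
One optimal decomposition is:
Bags: B1 = {b, c, e, f, g}  B2 = {a, b, e, f, g}  B3 = {b, c, d, f, g}
Tree: B1–B2, B1–B3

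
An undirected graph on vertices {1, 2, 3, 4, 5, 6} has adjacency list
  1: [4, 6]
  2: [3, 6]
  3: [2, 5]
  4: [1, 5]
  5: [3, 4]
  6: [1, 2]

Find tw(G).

A width-2 tree decomposition is:
Bags: B1 = {3, 4, 5}  B2 = {1, 3, 4}  B3 = {1, 3, 6}  B4 = {2, 3, 6}
Tree: B1–B2, B2–B3, B3–B4
Every bag has size at most 3, so the width is 3 − 1 = 2 and tw(G) ≤ 2. Since 3–5–4–1–6–2–3 is a cycle in G, G is not acyclic. Forests are exactly the graphs of treewidth ≤ 1, so tw(G) ≥ 2. The upper and lower bounds meet at 2, so that is the treewidth.

2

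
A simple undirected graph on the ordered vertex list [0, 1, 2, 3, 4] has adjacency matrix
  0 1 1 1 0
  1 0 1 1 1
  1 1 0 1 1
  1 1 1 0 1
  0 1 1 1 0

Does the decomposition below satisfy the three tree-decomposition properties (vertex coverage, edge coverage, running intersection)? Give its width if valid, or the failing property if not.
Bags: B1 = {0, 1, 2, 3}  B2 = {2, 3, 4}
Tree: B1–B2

A tree decomposition must satisfy three properties: every vertex lies in some bag; for every edge, both endpoints lie together in some bag; and for every vertex, the bags containing it form a connected subtree. Here edge (1,4) lies in no bag, so the decomposition is invalid.

No — edge (1,4) lies in no bag.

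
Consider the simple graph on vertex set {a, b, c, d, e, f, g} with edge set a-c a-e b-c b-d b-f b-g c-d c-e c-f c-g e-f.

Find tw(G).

A width-2 tree decomposition is:
Bags: B1 = {b, c, d}  B2 = {b, c, g}  B3 = {b, c, f}  B4 = {c, e, f}  B5 = {a, c, e}
Tree: B1–B2, B1–B3, B3–B4, B4–B5
Every bag has size at most 3, so the width is 3 − 1 = 2 and tw(G) ≤ 2. Conversely, {a, c, e} is a clique of size 3, and the vertices of any clique must share a bag in every tree decomposition; so some bag has ≥ 3 vertices and tw(G) ≥ 2. Hence tw(G) = 2 exactly.

2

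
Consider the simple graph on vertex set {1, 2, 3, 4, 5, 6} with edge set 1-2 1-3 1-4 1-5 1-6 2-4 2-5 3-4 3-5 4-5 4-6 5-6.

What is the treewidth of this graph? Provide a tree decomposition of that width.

Treewidth 3.
One such decomposition:
Bags: B1 = {1, 4, 5, 6}  B2 = {1, 2, 4, 5}  B3 = {1, 3, 4, 5}
Tree: B1–B2, B2–B3

Every bag has size at most 4, so the width is 4 − 1 = 3 and tw(G) ≤ 3. On the other hand G contains the 4-clique {1, 2, 4, 5}. A clique must lie in a single bag of any decomposition, so no decomposition can have width below 3. Hence tw(G) = 3 exactly.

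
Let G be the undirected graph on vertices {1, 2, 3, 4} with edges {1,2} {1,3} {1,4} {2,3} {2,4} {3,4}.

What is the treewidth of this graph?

A width-3 tree decomposition is:
Bags: B1 = {1, 2, 3, 4}
Tree: (single bag)
With just one bag of size 4, the width is 4 − 1 = 3, so tw(G) ≤ 3. For the lower bound, the 4 vertices {1, 2, 3, 4} are pairwise adjacent, and any tree decomposition puts a clique entirely inside one bag — forcing width ≥ 3. The upper and lower bounds meet at 3, so that is the treewidth.

3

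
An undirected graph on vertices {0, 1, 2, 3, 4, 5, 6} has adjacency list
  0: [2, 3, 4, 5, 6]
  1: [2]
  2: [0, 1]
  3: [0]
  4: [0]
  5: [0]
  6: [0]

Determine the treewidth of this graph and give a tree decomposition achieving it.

Treewidth 1.
One optimal decomposition is:
Bags: B1 = {0, 2}  B2 = {0, 6}  B3 = {0, 3}  B4 = {0, 4}  B5 = {1, 2}  B6 = {0, 5}
Tree: B1–B2, B2–B3, B2–B4, B1–B5, B2–B6

Each bag holds 2 vertices, so the decomposition has width 1, which upper-bounds the treewidth. G has an edge, so its treewidth is at least 1. Combining the bounds, tw(G) = 1.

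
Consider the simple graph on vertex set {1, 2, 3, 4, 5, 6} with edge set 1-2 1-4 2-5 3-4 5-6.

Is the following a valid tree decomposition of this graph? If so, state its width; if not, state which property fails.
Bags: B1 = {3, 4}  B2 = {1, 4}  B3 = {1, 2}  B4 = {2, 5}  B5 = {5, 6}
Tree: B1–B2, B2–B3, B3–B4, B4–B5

Yes; width 1.

Checking the three conditions: (i) the bags cover all of {1, 2, 3, 4, 5, 6}; (ii) for each edge, some bag contains both endpoints; (iii) the bags containing any fixed vertex form a subtree. All hold, so the decomposition is valid with width 2 − 1 = 1.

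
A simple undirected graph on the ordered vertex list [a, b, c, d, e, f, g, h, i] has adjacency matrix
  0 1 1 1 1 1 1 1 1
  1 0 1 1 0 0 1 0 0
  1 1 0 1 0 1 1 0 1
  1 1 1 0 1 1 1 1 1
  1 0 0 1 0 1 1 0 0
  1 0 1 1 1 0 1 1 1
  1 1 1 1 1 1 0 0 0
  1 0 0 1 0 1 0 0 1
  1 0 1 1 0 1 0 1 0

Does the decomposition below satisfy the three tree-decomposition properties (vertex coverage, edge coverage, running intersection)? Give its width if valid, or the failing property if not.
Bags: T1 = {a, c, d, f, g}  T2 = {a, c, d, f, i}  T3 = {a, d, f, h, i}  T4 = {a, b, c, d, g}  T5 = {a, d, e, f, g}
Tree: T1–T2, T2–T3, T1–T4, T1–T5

Yes; width 4.

Vertex coverage: the bags together contain {a, b, c, d, e, f, g, h, i}, the full vertex set. Edge coverage: each edge of G has both endpoints in at least one bag. Running intersection: for every vertex, the bags containing it form a connected subtree. All three properties hold, so this is a valid tree decomposition of width max|bag| − 1 = 4, and hence tw(G) ≤ 4.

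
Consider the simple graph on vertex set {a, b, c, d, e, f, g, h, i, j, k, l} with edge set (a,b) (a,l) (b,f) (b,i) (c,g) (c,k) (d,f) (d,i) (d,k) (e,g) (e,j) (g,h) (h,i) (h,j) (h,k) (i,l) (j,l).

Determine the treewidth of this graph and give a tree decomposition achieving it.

Treewidth 3.
One such decomposition:
Bags: B1 = {a, b, d, f}  B2 = {a, b, d, i}  B3 = {a, d, i, l}  B4 = {d, i, k, l}  B5 = {h, i, k, l}  B6 = {h, j, k, l}  B7 = {c, h, j, k}  B8 = {c, g, h, j}  B9 = {c, e, g, j}
Tree: B1–B2, B2–B3, B3–B4, B4–B5, B5–B6, B6–B7, B7–B8, B8–B9

The largest bag has 4 vertices, giving width 3; this decomposition certifies tw(G) ≤ 3. For the lower bound: the 4 vertex sets {a,b,f}, {d}, {i}, {h,j,k,l} are disjoint, each induces a connected subgraph, and every pair is joined by at least one edge of G. Contracting each set to a single vertex therefore yields K_{4} as a minor, and since treewidth is minor-monotone, tw(G) ≥ tw(K_{4}) = 3. The upper and lower bounds meet at 3, so that is the treewidth.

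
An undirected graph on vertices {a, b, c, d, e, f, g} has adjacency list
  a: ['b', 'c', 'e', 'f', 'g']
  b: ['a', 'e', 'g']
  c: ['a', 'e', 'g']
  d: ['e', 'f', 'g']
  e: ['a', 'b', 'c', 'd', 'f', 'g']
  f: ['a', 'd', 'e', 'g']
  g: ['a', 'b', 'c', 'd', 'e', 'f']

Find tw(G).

3

A width-3 tree decomposition is:
Bags: B1 = {a, b, e, g}  B2 = {a, c, e, g}  B3 = {a, e, f, g}  B4 = {d, e, f, g}
Tree: B1–B2, B1–B3, B3–B4
Every bag has size at most 4, so the width is 4 − 1 = 3 and tw(G) ≤ 3. Conversely, {d, e, f, g} is a clique of size 4, and the vertices of any clique must share a bag in every tree decomposition; so some bag has ≥ 4 vertices and tw(G) ≥ 3. Therefore the treewidth is 3.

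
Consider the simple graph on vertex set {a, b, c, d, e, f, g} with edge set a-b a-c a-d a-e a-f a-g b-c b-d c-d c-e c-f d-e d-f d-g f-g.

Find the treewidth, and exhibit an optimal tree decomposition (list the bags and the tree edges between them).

Treewidth 3.
One such decomposition:
Bags: B1 = {a, c, d, f}  B2 = {a, d, f, g}  B3 = {a, c, d, e}  B4 = {a, b, c, d}
Tree: B1–B2, B1–B3, B1–B4

The largest bag has 4 vertices, giving width 3; this decomposition certifies tw(G) ≤ 3. For the lower bound, the 4 vertices {a, d, f, g} are pairwise adjacent, and any tree decomposition puts a clique entirely inside one bag — forcing width ≥ 3. Combining the bounds, tw(G) = 3.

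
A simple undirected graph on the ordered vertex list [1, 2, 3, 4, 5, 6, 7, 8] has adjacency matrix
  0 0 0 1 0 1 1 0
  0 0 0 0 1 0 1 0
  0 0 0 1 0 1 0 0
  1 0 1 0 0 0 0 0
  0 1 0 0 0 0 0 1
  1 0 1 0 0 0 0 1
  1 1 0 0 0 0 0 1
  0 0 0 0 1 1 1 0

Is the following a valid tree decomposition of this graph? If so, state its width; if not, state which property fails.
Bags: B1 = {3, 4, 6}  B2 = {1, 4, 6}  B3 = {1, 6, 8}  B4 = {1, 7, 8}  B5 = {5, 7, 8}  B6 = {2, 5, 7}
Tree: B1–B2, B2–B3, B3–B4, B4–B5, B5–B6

Every vertex of G appears in some bag (union = {1, 2, 3, 4, 5, 6, 7, 8}); every edge is covered by a bag; and for each vertex v the set of bags containing v is connected in the bag tree. The decomposition is therefore valid. The largest bag has 3 vertices, so the width is 2.

Yes; width 2.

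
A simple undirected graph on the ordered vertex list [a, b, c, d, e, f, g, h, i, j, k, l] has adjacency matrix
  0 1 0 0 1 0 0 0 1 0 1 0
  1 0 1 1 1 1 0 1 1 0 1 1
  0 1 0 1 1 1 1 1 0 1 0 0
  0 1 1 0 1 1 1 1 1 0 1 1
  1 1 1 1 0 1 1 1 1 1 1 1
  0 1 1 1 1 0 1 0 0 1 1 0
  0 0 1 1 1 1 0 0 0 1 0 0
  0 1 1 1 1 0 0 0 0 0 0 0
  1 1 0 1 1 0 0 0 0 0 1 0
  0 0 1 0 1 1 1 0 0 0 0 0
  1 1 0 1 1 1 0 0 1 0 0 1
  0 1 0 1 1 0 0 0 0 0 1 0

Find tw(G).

A width-4 tree decomposition is:
Bags: B1 = {b, c, d, e, f}  B2 = {b, d, e, f, k}  B3 = {b, d, e, k, l}  B4 = {b, d, e, i, k}  B5 = {b, c, d, e, h}  B6 = {c, d, e, f, g}  B7 = {c, e, f, g, j}  B8 = {a, b, e, i, k}
Tree: B1–B2, B2–B3, B2–B4, B1–B5, B1–B6, B6–B7, B4–B8
The largest bag has 5 vertices, giving width 4; this decomposition certifies tw(G) ≤ 4. For the lower bound, the 5 vertices {c, d, e, f, g} are pairwise adjacent, and any tree decomposition puts a clique entirely inside one bag — forcing width ≥ 4. Therefore the treewidth is 4.

4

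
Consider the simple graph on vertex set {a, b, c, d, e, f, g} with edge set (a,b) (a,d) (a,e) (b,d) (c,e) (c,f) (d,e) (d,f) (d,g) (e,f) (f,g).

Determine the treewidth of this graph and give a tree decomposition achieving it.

The largest bag has 3 vertices, giving width 2; this decomposition certifies tw(G) ≤ 2. For the lower bound, the 3 vertices {a, d, e} are pairwise adjacent, and any tree decomposition puts a clique entirely inside one bag — forcing width ≥ 2. Hence tw(G) = 2 exactly.

Treewidth 2.
One optimal decomposition is:
Bags: B1 = {a, d, e}  B2 = {a, b, d}  B3 = {d, e, f}  B4 = {c, e, f}  B5 = {d, f, g}
Tree: B1–B2, B1–B3, B3–B4, B3–B5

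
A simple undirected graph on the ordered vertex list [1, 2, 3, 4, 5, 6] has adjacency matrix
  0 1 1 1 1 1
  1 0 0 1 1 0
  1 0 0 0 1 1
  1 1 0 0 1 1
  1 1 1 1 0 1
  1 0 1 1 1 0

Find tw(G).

3

A width-3 tree decomposition is:
Bags: B1 = {1, 2, 4, 5}  B2 = {1, 4, 5, 6}  B3 = {1, 3, 5, 6}
Tree: B1–B2, B2–B3
The largest bag has 4 vertices, giving width 3; this decomposition certifies tw(G) ≤ 3. On the other hand G contains the 4-clique {1, 3, 5, 6}. A clique must lie in a single bag of any decomposition, so no decomposition can have width below 3. Hence tw(G) = 3 exactly.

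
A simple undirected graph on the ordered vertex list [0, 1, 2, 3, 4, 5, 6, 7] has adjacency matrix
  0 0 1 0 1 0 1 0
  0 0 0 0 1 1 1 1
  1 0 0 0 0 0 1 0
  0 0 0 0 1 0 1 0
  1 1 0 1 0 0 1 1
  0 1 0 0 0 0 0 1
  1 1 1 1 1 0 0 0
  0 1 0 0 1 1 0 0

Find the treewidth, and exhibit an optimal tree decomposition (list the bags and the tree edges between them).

Treewidth 2.
One optimal decomposition is:
Bags: B1 = {3, 4, 6}  B2 = {0, 4, 6}  B3 = {1, 4, 6}  B4 = {1, 4, 7}  B5 = {0, 2, 6}  B6 = {1, 5, 7}
Tree: B1–B2, B1–B3, B3–B4, B2–B5, B4–B6

The largest bag has 3 vertices, giving width 2; this decomposition certifies tw(G) ≤ 2. For the lower bound, the 3 vertices {0, 2, 6} are pairwise adjacent, and any tree decomposition puts a clique entirely inside one bag — forcing width ≥ 2. Therefore the treewidth is 2.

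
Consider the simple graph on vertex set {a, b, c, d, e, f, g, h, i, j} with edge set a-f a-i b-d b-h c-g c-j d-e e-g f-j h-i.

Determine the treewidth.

A width-2 tree decomposition is:
Bags: B1 = {b, d, e}  B2 = {b, e, g}  B3 = {b, c, g}  B4 = {b, c, j}  B5 = {b, f, j}  B6 = {a, b, f}  B7 = {a, b, i}  B8 = {b, h, i}
Tree: B1–B2, B2–B3, B3–B4, B4–B5, B5–B6, B6–B7, B7–B8
Each bag holds 3 vertices, so the decomposition has width 2, which upper-bounds the treewidth. For the lower bound, G contains the cycle b–d–e–g–c–j–f–a–i–h–b, so G is not a forest; only forests have treewidth ≤ 1, hence tw(G) ≥ 2. Combining the bounds, tw(G) = 2.

2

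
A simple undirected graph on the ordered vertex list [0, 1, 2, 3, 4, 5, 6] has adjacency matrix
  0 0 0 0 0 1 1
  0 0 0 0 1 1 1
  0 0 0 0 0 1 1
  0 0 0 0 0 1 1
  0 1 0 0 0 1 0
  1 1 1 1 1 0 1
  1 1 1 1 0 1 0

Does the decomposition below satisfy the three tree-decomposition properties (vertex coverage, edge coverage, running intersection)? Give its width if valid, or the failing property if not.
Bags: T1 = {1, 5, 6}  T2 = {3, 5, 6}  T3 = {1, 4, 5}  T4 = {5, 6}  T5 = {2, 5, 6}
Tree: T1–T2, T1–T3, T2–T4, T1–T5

A tree decomposition must satisfy three properties: every vertex lies in some bag; for every edge, both endpoints lie together in some bag; and for every vertex, the bags containing it form a connected subtree. Here vertex 0 appears in no bag, so the decomposition is invalid.

No — vertex 0 appears in no bag.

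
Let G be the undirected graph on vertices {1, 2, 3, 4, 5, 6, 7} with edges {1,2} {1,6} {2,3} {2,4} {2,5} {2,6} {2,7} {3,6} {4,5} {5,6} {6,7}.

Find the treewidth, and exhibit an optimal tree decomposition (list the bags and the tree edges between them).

Treewidth 2.
Bags: B1 = {2, 3, 6}  B2 = {2, 6, 7}  B3 = {1, 2, 6}  B4 = {2, 5, 6}  B5 = {2, 4, 5}
Tree: B1–B2, B2–B3, B2–B4, B4–B5

The largest bag has 3 vertices, giving width 2; this decomposition certifies tw(G) ≤ 2. For the lower bound, the 3 vertices {2, 4, 5} are pairwise adjacent, and any tree decomposition puts a clique entirely inside one bag — forcing width ≥ 2. Therefore the treewidth is 2.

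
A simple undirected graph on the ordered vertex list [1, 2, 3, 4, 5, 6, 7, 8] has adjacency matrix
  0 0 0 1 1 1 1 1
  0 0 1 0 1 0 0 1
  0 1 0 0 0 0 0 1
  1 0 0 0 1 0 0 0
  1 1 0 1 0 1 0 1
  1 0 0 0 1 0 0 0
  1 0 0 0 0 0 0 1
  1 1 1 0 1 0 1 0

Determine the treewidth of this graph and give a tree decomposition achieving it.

Every bag has size at most 3, so the width is 3 − 1 = 2 and tw(G) ≤ 2. Conversely, {1, 5, 8} is a clique of size 3, and the vertices of any clique must share a bag in every tree decomposition; so some bag has ≥ 3 vertices and tw(G) ≥ 2. Hence tw(G) = 2 exactly.

Treewidth 2.
Bags: B1 = {1, 5, 8}  B2 = {1, 7, 8}  B3 = {2, 5, 8}  B4 = {2, 3, 8}  B5 = {1, 5, 6}  B6 = {1, 4, 5}
Tree: B1–B2, B1–B3, B3–B4, B1–B5, B1–B6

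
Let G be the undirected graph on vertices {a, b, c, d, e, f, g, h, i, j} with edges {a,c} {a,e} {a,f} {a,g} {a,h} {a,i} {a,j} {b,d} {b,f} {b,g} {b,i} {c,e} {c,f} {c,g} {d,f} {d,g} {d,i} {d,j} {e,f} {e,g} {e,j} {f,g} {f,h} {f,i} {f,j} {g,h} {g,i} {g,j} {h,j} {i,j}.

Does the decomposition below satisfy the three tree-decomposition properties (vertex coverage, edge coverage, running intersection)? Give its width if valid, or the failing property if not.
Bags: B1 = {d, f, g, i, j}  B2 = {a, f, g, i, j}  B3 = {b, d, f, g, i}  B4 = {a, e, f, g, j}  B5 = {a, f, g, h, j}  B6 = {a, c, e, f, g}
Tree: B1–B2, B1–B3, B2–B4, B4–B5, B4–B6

Yes; width 4.

Vertex coverage: the bags together contain {a, b, c, d, e, f, g, h, i, j}, the full vertex set. Edge coverage: each edge of G has both endpoints in at least one bag. Running intersection: for every vertex, the bags containing it form a connected subtree. All three properties hold, so this is a valid tree decomposition of width max|bag| − 1 = 4, and hence tw(G) ≤ 4.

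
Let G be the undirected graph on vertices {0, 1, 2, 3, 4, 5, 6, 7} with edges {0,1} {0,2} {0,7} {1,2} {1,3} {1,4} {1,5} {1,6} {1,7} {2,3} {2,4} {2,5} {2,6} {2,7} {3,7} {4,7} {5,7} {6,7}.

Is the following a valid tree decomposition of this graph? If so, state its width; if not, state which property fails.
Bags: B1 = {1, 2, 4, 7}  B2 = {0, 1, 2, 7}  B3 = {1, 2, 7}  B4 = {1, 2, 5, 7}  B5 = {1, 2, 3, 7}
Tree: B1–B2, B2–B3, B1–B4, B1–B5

A tree decomposition must satisfy three properties: every vertex lies in some bag; for every edge, both endpoints lie together in some bag; and for every vertex, the bags containing it form a connected subtree. Here vertex 6 appears in no bag, so the decomposition is invalid.

No — vertex 6 appears in no bag.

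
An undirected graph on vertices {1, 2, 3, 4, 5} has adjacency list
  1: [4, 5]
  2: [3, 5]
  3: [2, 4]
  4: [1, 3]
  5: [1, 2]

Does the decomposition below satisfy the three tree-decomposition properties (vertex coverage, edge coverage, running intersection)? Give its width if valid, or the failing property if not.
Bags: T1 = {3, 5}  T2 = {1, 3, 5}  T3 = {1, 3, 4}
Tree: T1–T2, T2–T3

A tree decomposition must satisfy three properties: every vertex lies in some bag; for every edge, both endpoints lie together in some bag; and for every vertex, the bags containing it form a connected subtree. Here vertex 2 appears in no bag, so the decomposition is invalid.

No — vertex 2 appears in no bag.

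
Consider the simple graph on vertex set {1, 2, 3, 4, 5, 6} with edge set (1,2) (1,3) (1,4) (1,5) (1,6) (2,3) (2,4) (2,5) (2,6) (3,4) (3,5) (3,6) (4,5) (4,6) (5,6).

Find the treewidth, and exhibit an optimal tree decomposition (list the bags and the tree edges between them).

A single bag containing all 6 vertices is trivially a valid decomposition of width 5. For the lower bound, the 6 vertices {1, 2, 3, 4, 5, 6} are pairwise adjacent, and any tree decomposition puts a clique entirely inside one bag — forcing width ≥ 5. Hence tw(G) = 5 exactly.

Treewidth 5.
One optimal decomposition is:
Bags: B1 = {1, 2, 3, 4, 5, 6}
Tree: (single bag)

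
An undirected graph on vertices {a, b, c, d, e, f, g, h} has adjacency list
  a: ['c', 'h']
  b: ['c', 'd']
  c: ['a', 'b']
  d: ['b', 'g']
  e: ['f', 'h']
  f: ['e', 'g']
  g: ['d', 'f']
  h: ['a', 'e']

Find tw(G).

A width-2 tree decomposition is:
Bags: B1 = {a, b, c}  B2 = {a, b, h}  B3 = {b, e, h}  B4 = {b, e, f}  B5 = {b, f, g}  B6 = {b, d, g}
Tree: B1–B2, B2–B3, B3–B4, B4–B5, B5–B6
Every bag has size at most 3, so the width is 3 − 1 = 2 and tw(G) ≤ 2. The edges b–c–a–h–e–f–g–d–b form a cycle, so G is not a tree and its treewidth is at least 2. The upper and lower bounds meet at 2, so that is the treewidth.

2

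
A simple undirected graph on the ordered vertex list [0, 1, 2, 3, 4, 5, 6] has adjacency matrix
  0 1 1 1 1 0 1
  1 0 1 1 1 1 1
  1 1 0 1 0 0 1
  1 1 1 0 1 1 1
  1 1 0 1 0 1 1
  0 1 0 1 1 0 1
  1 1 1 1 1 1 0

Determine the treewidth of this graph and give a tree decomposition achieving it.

Treewidth 4.
Bags: B1 = {0, 1, 2, 3, 6}  B2 = {0, 1, 3, 4, 6}  B3 = {1, 3, 4, 5, 6}
Tree: B1–B2, B2–B3

The largest bag has 5 vertices, giving width 4; this decomposition certifies tw(G) ≤ 4. For the lower bound, the 5 vertices {0, 1, 2, 3, 6} are pairwise adjacent, and any tree decomposition puts a clique entirely inside one bag — forcing width ≥ 4. Therefore the treewidth is 4.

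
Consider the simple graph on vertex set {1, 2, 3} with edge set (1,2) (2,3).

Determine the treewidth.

A width-1 tree decomposition is:
Bags: B1 = {2, 3}  B2 = {1, 2}
Tree: B1–B2
Every bag has size at most 2, so the width is 2 − 1 = 1 and tw(G) ≤ 1. G has an edge, so its treewidth is at least 1. Therefore the treewidth is 1.

1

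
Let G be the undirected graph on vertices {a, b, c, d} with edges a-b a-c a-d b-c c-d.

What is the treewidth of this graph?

2

A width-2 tree decomposition is:
Bags: B1 = {a, b, c}  B2 = {a, c, d}
Tree: B1–B2
Every bag has size at most 3, so the width is 3 − 1 = 2 and tw(G) ≤ 2. Conversely, {a, c, d} is a clique of size 3, and the vertices of any clique must share a bag in every tree decomposition; so some bag has ≥ 3 vertices and tw(G) ≥ 2. Therefore the treewidth is 2.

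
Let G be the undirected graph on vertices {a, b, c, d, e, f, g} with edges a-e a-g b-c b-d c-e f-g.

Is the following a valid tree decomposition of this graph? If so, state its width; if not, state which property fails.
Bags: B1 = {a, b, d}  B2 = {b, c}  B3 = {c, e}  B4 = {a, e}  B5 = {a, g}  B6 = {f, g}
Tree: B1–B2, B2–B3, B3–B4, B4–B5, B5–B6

A tree decomposition must satisfy three properties: every vertex lies in some bag; for every edge, both endpoints lie together in some bag; and for every vertex, the bags containing it form a connected subtree. Here bags containing vertex a are not connected in the tree, so the decomposition is invalid.

No — bags containing vertex a are not connected in the tree.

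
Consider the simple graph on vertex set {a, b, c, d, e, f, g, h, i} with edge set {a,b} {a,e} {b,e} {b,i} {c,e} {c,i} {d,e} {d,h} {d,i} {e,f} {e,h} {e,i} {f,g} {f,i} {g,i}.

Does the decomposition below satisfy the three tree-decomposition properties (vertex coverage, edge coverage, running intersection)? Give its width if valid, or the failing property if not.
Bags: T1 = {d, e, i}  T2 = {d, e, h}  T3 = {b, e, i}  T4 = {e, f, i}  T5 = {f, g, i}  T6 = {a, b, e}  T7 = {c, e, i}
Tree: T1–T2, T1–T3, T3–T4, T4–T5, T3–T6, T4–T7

Yes; width 2.

Vertex coverage: the bags together contain {a, b, c, d, e, f, g, h, i}, the full vertex set. Edge coverage: each edge of G has both endpoints in at least one bag. Running intersection: for every vertex, the bags containing it form a connected subtree. All three properties hold, so this is a valid tree decomposition of width max|bag| − 1 = 2, and hence tw(G) ≤ 2.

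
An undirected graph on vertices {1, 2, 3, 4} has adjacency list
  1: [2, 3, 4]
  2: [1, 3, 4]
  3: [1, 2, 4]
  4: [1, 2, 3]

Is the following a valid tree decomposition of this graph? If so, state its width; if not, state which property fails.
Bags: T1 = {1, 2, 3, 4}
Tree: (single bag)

Yes; width 3.

Checking the three conditions: (i) the bags cover all of {1, 2, 3, 4}; (ii) for each edge, some bag contains both endpoints; (iii) the bags containing any fixed vertex form a subtree. All hold, so the decomposition is valid with width 4 − 1 = 3.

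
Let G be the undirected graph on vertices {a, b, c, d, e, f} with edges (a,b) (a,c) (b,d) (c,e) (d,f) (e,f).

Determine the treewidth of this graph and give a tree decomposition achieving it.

Treewidth 2.
One optimal decomposition is:
Bags: B1 = {b, d, f}  B2 = {a, b, f}  B3 = {a, c, f}  B4 = {c, e, f}
Tree: B1–B2, B2–B3, B3–B4

Each bag holds 3 vertices, so the decomposition has width 2, which upper-bounds the treewidth. Since f–d–b–a–c–e–f is a cycle in G, G is not acyclic. Forests are exactly the graphs of treewidth ≤ 1, so tw(G) ≥ 2. Combining the bounds, tw(G) = 2.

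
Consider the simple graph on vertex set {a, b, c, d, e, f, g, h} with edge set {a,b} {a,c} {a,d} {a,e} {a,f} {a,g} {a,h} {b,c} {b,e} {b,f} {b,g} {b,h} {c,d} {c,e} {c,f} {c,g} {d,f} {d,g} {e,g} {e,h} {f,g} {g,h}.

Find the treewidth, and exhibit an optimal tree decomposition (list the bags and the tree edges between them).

Treewidth 4.
Bags: B1 = {a, b, c, e, g}  B2 = {a, b, c, f, g}  B3 = {a, b, e, g, h}  B4 = {a, c, d, f, g}
Tree: B1–B2, B1–B3, B2–B4

The largest bag has 5 vertices, giving width 4; this decomposition certifies tw(G) ≤ 4. Conversely, {a, c, d, f, g} is a clique of size 5, and the vertices of any clique must share a bag in every tree decomposition; so some bag has ≥ 5 vertices and tw(G) ≥ 4. Combining the bounds, tw(G) = 4.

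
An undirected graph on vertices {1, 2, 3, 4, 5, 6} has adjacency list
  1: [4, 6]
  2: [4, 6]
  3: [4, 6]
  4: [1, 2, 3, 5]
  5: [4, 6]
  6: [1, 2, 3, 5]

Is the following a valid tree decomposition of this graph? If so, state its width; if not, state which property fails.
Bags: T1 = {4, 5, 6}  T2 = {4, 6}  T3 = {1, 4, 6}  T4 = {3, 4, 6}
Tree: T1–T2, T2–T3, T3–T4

No — vertex 2 appears in no bag.

A tree decomposition must satisfy three properties: every vertex lies in some bag; for every edge, both endpoints lie together in some bag; and for every vertex, the bags containing it form a connected subtree. Here vertex 2 appears in no bag, so the decomposition is invalid.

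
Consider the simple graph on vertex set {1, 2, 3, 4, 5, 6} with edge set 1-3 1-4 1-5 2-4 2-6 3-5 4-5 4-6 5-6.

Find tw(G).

A width-2 tree decomposition is:
Bags: B1 = {4, 5, 6}  B2 = {2, 4, 6}  B3 = {1, 4, 5}  B4 = {1, 3, 5}
Tree: B1–B2, B1–B3, B3–B4
Every bag has size at most 3, so the width is 3 − 1 = 2 and tw(G) ≤ 2. On the other hand G contains the 3-clique {1, 3, 5}. A clique must lie in a single bag of any decomposition, so no decomposition can have width below 2. Therefore the treewidth is 2.

2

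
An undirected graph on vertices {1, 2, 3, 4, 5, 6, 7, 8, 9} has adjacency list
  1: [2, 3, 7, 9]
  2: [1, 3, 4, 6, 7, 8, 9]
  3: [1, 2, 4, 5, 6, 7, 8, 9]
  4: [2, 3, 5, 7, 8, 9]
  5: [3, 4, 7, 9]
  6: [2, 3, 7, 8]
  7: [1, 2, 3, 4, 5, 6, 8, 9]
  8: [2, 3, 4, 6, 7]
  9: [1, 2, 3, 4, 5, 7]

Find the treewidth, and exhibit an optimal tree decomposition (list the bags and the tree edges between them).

Each bag holds 5 vertices, so the decomposition has width 4, which upper-bounds the treewidth. Conversely, {1, 2, 3, 7, 9} is a clique of size 5, and the vertices of any clique must share a bag in every tree decomposition; so some bag has ≥ 5 vertices and tw(G) ≥ 4. The upper and lower bounds meet at 4, so that is the treewidth.

Treewidth 4.
Bags: B1 = {2, 3, 4, 7, 8}  B2 = {2, 3, 4, 7, 9}  B3 = {1, 2, 3, 7, 9}  B4 = {3, 4, 5, 7, 9}  B5 = {2, 3, 6, 7, 8}
Tree: B1–B2, B2–B3, B2–B4, B1–B5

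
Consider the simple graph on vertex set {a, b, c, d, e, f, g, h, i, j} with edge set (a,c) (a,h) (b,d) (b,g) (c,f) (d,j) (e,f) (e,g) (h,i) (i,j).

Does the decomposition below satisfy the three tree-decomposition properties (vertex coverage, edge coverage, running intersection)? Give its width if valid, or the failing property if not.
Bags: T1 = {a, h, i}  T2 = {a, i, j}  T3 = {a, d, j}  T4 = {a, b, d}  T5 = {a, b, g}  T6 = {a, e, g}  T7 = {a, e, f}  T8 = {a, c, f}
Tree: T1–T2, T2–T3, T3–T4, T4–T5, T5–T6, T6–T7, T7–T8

Yes; width 2.

Vertex coverage: the bags together contain {a, b, c, d, e, f, g, h, i, j}, the full vertex set. Edge coverage: each edge of G has both endpoints in at least one bag. Running intersection: for every vertex, the bags containing it form a connected subtree. All three properties hold, so this is a valid tree decomposition of width max|bag| − 1 = 2, and hence tw(G) ≤ 2.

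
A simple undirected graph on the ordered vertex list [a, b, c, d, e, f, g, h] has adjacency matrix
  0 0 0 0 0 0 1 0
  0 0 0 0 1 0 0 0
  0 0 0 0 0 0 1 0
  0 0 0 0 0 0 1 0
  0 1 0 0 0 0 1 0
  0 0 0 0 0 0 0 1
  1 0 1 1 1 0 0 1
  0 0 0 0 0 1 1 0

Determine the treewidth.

1

A width-1 tree decomposition is:
Bags: B1 = {g, h}  B2 = {d, g}  B3 = {a, g}  B4 = {e, g}  B5 = {b, e}  B6 = {f, h}  B7 = {c, g}
Tree: B1–B2, B2–B3, B1–B4, B4–B5, B1–B6, B1–B7
The largest bag has 2 vertices, giving width 1; this decomposition certifies tw(G) ≤ 1. Any graph with an edge has treewidth ≥ 1, and G has the edge h–g. Hence tw(G) = 1 exactly.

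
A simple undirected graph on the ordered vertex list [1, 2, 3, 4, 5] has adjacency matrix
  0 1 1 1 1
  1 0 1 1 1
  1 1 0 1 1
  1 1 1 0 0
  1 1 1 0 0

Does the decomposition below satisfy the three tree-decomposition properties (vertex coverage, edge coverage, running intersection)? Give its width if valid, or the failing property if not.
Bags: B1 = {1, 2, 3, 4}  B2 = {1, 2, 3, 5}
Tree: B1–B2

Yes; width 3.

Checking the three conditions: (i) the bags cover all of {1, 2, 3, 4, 5}; (ii) for each edge, some bag contains both endpoints; (iii) the bags containing any fixed vertex form a subtree. All hold, so the decomposition is valid with width 4 − 1 = 3.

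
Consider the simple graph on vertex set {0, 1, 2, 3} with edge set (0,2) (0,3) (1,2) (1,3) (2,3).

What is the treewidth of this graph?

2

A width-2 tree decomposition is:
Bags: B1 = {1, 2, 3}  B2 = {0, 2, 3}
Tree: B1–B2
The largest bag has 3 vertices, giving width 2; this decomposition certifies tw(G) ≤ 2. For the lower bound, the 3 vertices {0, 2, 3} are pairwise adjacent, and any tree decomposition puts a clique entirely inside one bag — forcing width ≥ 2. The upper and lower bounds meet at 2, so that is the treewidth.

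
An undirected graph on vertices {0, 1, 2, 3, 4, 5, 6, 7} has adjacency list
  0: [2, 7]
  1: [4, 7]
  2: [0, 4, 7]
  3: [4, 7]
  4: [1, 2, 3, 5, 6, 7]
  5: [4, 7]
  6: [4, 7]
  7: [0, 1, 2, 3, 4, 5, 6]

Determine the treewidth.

A width-2 tree decomposition is:
Bags: B1 = {2, 4, 7}  B2 = {4, 5, 7}  B3 = {0, 2, 7}  B4 = {4, 6, 7}  B5 = {1, 4, 7}  B6 = {3, 4, 7}
Tree: B1–B2, B1–B3, B1–B4, B2–B5, B5–B6
The largest bag has 3 vertices, giving width 2; this decomposition certifies tw(G) ≤ 2. For the lower bound, the 3 vertices {0, 2, 7} are pairwise adjacent, and any tree decomposition puts a clique entirely inside one bag — forcing width ≥ 2. Therefore the treewidth is 2.

2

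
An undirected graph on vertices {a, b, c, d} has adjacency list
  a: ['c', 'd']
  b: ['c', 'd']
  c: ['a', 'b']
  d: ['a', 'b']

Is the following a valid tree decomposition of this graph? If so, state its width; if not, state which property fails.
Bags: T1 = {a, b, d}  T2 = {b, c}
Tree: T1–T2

A tree decomposition must satisfy three properties: every vertex lies in some bag; for every edge, both endpoints lie together in some bag; and for every vertex, the bags containing it form a connected subtree. Here edge (a,c) lies in no bag, so the decomposition is invalid.

No — edge (a,c) lies in no bag.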